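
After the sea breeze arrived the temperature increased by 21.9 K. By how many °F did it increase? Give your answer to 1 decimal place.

Converting a difference, only the 9/5 scale factor applies: Δ°F = 21.9 × 1.8 = 39.4 °F.

39.4 °F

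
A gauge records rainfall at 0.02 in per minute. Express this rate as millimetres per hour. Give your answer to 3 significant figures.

30.5 mm/hour

0.02 in/minute × 25.4 mm/in × 60 minute/hour = 30.5 mm/hour.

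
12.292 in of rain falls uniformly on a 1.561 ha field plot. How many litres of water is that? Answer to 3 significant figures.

4870000 litres

Depth: 12.292 in × 25.4 = 312.2168 mm.
Area: 1.561 ha = 15610 m².
1 mm over 1 m² is 1 L, so volume = 312.2168 × 15610 = 4873704.2 L ≈ 4870000 L.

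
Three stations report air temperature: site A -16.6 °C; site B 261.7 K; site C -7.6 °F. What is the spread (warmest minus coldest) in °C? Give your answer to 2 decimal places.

10.55 °C

site B: 261.7 K = -11.450 °C.
site C: -7.6 °F = -22.000 °C.
Spread: (-11.450) − (-22.000) = 10.550 °C.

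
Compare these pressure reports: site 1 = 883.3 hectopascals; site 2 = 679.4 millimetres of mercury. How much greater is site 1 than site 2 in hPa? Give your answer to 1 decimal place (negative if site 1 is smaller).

site 2: 679.4 mmHg = 905.792 hPa.
Difference: 883.300 − 905.792 = -22.5 hPa.

-22.5 hPa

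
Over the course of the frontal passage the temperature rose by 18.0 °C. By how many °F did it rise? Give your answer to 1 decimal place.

A change of 1 °C equals a change of 1.8 °F: Δ°F = 18.0 × 1.8 = 32.4 °F.

32.4 °F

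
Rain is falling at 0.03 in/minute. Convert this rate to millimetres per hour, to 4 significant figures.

45.72 mm/hour

0.03 in/minute × 25.4 mm/in × 60 minute/hour = 45.72 mm/hour.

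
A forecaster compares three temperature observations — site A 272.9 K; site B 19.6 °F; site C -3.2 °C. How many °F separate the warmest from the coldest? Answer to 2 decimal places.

site A: 272.9 K = -0.250 °C.
site B: 19.6 °F = -6.889 °C.
Spread: (-0.250) − (-6.889) = 6.639 °C = 11.95 °F.

11.95 °F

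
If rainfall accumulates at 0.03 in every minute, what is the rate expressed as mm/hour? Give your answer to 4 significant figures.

0.03 in/minute × 25.4 mm/in × 60 minute/hour = 45.72 mm/hour.

45.72 mm/hour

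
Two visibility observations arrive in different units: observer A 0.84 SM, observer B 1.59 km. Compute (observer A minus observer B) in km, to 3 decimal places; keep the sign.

observer A: 0.84 SM = 1.35185 km.
Difference: 1.35185 − 1.59000 = -0.238 km.

-0.238 km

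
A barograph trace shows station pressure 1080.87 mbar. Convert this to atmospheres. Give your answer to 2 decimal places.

1.07 atm

1 mb = 0.000986923 atm, so 1080.87 × 0.000986923 = 1.07 atm.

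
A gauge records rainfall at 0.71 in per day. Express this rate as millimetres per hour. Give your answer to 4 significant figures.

0.7514 mm/hour

0.71 in/day × 25.4 mm/in × 0.0416667 day/hour = 0.7514 mm/hour.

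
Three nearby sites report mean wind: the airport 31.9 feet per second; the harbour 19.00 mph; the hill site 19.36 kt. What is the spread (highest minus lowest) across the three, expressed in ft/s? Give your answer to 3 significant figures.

4.81 ft/s

the harbour: 19.00 mph = 27.8667 ft/s.
the hill site: 19.36 kt = 32.6760 ft/s.
Spread: 32.6760 − 27.8667 = 4.81 ft/s.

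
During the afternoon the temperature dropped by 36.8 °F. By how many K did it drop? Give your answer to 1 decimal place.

20.4 K

A change of 1 °C equals a change of 1.8 °F: ΔK = 36.8 × 0.5556 = 20.4 K.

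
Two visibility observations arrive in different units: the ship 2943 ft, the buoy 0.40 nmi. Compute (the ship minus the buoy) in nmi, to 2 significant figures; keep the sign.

the ship: 2943 ft = 0.48436 nmi.
Difference: 0.48436 − 0.40000 = 0.084 nmi.

0.084 nmi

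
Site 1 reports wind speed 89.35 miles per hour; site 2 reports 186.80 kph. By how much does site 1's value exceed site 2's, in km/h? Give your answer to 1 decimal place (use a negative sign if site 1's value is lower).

site 1: 89.35 mph = 143.795 km/h.
Difference: 143.795 − 186.800 = -43.0 km/h.

-43.0 km/h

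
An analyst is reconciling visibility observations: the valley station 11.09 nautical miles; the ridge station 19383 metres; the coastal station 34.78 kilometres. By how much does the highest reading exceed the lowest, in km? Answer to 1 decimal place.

15.4 km

the valley station: 11.09 nmi = 20.539 km.
the ridge station: 19383 m = 19.383 km.
Spread: 34.780 − 19.383 = 15.4 km.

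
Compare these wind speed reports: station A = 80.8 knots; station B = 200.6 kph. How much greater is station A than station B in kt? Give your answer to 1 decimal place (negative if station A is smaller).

station B: 200.6 km/h = 108.315 kt.
Difference: 80.800 − 108.315 = -27.5 kt.

-27.5 kt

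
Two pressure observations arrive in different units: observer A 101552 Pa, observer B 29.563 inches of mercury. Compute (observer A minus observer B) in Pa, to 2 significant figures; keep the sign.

1400 Pa

observer B: 29.563 inHg = 100111.82 Pa.
Difference: 101552.00 − 100111.82 = 1400 Pa.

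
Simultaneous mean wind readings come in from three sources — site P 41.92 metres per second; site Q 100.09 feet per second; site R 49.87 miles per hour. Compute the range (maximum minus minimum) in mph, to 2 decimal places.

site P: 41.92 m/s = 93.7724 mph.
site Q: 100.09 ft/s = 68.2432 mph.
Spread: 93.7724 − 49.8700 = 43.90 mph.

43.90 mph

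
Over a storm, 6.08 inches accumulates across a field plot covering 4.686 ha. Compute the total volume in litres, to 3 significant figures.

7240000 litres

Depth: 6.08 in × 25.4 = 154.432 mm.
Area: 4.686 ha = 46860 m².
1 mm over 1 m² is 1 L, so volume = 154.432 × 46860 = 7236683.5 L ≈ 7240000 L.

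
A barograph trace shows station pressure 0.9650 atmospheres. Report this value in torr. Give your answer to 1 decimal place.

1 atm = 760 mmHg, so 0.9650 × 760 = 733.4 mmHg.

733.4 mmHg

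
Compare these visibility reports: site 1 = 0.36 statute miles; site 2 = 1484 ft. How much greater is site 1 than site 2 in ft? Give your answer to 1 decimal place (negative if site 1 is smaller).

416.8 ft

site 1: 0.36 SM = 1900.800 ft.
Difference: 1900.800 − 1484.000 = 416.8 ft.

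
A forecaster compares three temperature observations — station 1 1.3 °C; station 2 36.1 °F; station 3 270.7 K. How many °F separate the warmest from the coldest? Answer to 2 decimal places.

8.51 °F

station 2: 36.1 °F = 2.278 °C.
station 3: 270.7 K = -2.450 °C.
Spread: 2.278 − (-2.450) = 4.728 °C = 8.51 °F.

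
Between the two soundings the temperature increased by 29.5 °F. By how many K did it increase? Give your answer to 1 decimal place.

A change of 1 °C equals a change of 1.8 °F: ΔK = 29.5 × 0.5556 = 16.4 K.

16.4 K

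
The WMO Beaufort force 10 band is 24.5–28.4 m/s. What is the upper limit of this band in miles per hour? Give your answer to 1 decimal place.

24.5–28.4 m/s × 2.237 = 54.8–63.5 mph.

63.5 mph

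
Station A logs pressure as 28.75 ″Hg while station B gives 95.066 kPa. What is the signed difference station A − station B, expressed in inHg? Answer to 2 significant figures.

0.68 inHg

station B: 95.066 kPa = 28.0730 inHg.
Difference: 28.7500 − 28.0730 = 0.68 inHg.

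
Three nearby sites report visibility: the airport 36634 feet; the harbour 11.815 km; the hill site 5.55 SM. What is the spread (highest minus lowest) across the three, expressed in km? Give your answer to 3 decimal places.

2.883 km

the airport: 36634 ft = 11.16604 km.
the hill site: 5.55 SM = 8.93186 km.
Spread: 11.81500 − 8.93186 = 2.883 km.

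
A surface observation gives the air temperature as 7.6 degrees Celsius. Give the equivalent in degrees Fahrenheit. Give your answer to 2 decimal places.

45.68 °F

°F = °C × 9/5 + 32 = 7.6 × 1.8 + 32 = 45.68 °F.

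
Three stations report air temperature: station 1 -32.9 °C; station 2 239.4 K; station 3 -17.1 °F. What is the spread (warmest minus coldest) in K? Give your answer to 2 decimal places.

6.47 K

station 2: 239.4 K = -33.750 °C.
station 3: -17.1 °F = -27.278 °C.
Spread: (-27.278) − (-33.750) = 6.472 °C.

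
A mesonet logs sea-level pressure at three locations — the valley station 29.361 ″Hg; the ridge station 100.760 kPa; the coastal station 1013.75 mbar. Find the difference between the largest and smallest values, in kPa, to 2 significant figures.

the valley station: 29.361 inHg = 99.428 kPa.
the coastal station: 1013.75 mb = 101.375 kPa.
Spread: 101.375 − 99.428 = 1.9 kPa.

1.9 kPa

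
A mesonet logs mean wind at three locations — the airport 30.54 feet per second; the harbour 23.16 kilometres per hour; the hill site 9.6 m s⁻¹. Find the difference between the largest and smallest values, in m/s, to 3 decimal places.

the airport: 30.54 ft/s = 9.30859 m/s.
the harbour: 23.16 km/h = 6.43333 m/s.
Spread: 9.60000 − 6.43333 = 3.167 m/s.

3.167 m/s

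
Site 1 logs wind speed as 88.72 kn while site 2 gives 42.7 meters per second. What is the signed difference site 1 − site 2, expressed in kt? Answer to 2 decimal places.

site 2: 42.7 m/s = 83.0022 kt.
Difference: 88.7200 − 83.0022 = 5.72 kt.

5.72 kt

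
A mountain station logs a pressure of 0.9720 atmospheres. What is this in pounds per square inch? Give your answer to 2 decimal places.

14.28 psi

1 atm = 14.6959 psi, so 0.9720 × 14.6959 = 14.28 psi.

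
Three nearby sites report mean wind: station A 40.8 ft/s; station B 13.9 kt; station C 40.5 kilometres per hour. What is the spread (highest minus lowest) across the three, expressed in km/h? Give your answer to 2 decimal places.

19.03 km/h

station A: 40.8 ft/s = 44.7690 km/h.
station B: 13.9 kt = 25.7428 km/h.
Spread: 44.7690 − 25.7428 = 19.03 km/h.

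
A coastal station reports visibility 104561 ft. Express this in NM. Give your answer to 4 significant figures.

1 ft = 0.000164579 nmi, so 104561 × 0.000164579 = 17.21 nmi.

17.21 nmi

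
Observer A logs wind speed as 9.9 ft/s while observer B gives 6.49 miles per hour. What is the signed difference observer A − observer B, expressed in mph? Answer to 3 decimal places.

observer A: 9.9 ft/s = 6.75000 mph.
Difference: 6.75000 − 6.49000 = 0.260 mph.

0.260 mph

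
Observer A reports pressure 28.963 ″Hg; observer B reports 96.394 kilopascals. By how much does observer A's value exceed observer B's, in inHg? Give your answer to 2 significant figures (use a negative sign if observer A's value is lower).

observer B: 96.394 kPa = 28.4651 inHg.
Difference: 28.9630 − 28.4651 = 0.50 inHg.

0.50 inHg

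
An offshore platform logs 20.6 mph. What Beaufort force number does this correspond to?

20.6 mph = 9.2 m/s, which is Beaufort 5 (fresh breeze, 8.0–10.7 m/s).

Beaufort force 5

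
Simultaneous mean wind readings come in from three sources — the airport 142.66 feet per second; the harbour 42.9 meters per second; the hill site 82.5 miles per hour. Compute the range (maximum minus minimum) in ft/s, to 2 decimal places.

the harbour: 42.9 m/s = 140.7480 ft/s.
the hill site: 82.5 mph = 121.0000 ft/s.
Spread: 142.6600 − 121.0000 = 21.66 ft/s.

21.66 ft/s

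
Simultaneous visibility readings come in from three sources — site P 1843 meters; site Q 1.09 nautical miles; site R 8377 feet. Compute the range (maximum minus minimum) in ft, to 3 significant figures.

2330 ft

site P: 1843 m = 6046.59 ft.
site Q: 1.09 nmi = 6622.97 ft.
Spread: 8377.00 − 6046.59 = 2330 ft.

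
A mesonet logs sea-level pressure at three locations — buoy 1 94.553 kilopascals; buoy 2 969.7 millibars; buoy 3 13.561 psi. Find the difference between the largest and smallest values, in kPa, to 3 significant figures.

buoy 2: 969.7 mb = 96.9700 kPa.
buoy 3: 13.561 psi = 93.4998 kPa.
Spread: 96.9700 − 93.4998 = 3.47 kPa.

3.47 kPa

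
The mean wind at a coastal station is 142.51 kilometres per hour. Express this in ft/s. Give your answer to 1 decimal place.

129.9 ft/s

1 km/h = 0.911344 ft/s, so 142.51 × 0.911344 = 129.9 ft/s.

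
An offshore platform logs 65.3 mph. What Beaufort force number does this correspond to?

65.3 mph = 29.2 m/s, which is Beaufort 11 (violent storm, 28.5–32.6 m/s).

Beaufort force 11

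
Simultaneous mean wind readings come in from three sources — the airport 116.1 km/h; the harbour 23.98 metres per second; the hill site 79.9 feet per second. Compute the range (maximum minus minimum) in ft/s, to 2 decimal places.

27.13 ft/s

the airport: 116.1 km/h = 105.8071 ft/s.
the harbour: 23.98 m/s = 78.6745 ft/s.
Spread: 105.8071 − 78.6745 = 27.13 ft/s.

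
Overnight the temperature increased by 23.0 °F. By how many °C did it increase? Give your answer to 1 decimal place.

A change of 1 °C equals a change of 1.8 °F: Δ°C = 23.0 × 0.5556 = 12.8 °C.

12.8 °C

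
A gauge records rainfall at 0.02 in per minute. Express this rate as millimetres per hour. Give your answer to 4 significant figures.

30.48 mm/hour

0.02 in/minute × 25.4 mm/in × 60 minute/hour = 30.48 mm/hour.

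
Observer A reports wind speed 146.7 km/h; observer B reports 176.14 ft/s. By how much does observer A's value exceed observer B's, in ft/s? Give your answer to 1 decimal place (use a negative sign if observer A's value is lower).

observer A: 146.7 km/h = 133.694 ft/s.
Difference: 133.694 − 176.140 = -42.4 ft/s.

-42.4 ft/s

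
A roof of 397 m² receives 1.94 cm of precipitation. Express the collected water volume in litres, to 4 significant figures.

7702 litres

Depth: 1.94 cm × 10 = 19.4 mm.
1 mm over 1 m² is 1 L, so volume = 19.4 × 397 = 7701.8 L ≈ 7702 L.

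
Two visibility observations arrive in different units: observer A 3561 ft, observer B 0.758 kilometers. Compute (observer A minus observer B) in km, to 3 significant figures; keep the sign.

observer A: 3561 ft = 1.08539 km.
Difference: 1.08539 − 0.75800 = 0.327 km.

0.327 km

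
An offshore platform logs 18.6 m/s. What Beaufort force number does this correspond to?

18.6 m/s lies in the Beaufort 8 band (gale, 17.2–20.7 m/s).

Beaufort force 8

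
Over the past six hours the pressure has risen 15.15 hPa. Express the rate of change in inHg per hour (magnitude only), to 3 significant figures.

0.0746 inHg per hour

15.15 hPa / 6 h × 0.02953 inHg/hPa = 0.0746 inHg/h.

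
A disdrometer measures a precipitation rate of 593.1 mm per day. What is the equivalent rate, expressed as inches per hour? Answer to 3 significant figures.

593.1 mm/day × 0.0393701 in/mm × 0.0416667 day/hour = 0.973 in/hour.

0.973 in/hour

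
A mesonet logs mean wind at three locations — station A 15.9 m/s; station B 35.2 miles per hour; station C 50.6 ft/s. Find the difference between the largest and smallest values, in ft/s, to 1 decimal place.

1.6 ft/s

station A: 15.9 m/s = 52.165 ft/s.
station B: 35.2 mph = 51.627 ft/s.
Spread: 52.165 − 50.600 = 1.6 ft/s.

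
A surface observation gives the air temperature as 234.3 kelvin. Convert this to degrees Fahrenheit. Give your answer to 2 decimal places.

First to °C: -38.85 °C.
Then to °F: -37.93 °F.

-37.93 °F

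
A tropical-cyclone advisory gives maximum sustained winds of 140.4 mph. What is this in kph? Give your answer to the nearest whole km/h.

1 mph = 1.60934 km/h, so 140.4 × 1.60934 = 226 km/h.

226 km/h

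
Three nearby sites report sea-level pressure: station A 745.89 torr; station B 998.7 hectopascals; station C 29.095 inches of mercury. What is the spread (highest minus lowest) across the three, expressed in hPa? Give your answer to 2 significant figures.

13 hPa

station A: 745.89 mmHg = 994.44 hPa.
station C: 29.095 inHg = 985.27 hPa.
Spread: 998.70 − 985.27 = 13 hPa.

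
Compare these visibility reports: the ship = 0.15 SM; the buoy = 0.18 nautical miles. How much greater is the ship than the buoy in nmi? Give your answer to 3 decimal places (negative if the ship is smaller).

-0.050 nmi

the ship: 0.15 SM = 0.13035 nmi.
Difference: 0.13035 − 0.18000 = -0.050 nmi.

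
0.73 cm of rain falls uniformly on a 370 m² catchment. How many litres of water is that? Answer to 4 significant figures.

Depth: 0.73 cm × 10 = 7.3 mm.
1 mm over 1 m² is 1 L, so volume = 7.3 × 370 = 2701 L.

2701 litres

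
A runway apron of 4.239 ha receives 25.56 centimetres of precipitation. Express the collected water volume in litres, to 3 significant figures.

10800000 litres

Depth: 25.56 cm × 10 = 255.6 mm.
Area: 4.239 ha = 42390 m².
1 mm over 1 m² is 1 L, so volume = 255.6 × 42390 = 10834884 L ≈ 10800000 L.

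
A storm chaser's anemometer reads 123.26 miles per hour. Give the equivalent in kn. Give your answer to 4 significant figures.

107.1 kt

1 mph = 0.868976 kt, so 123.26 × 0.868976 = 107.1 kt.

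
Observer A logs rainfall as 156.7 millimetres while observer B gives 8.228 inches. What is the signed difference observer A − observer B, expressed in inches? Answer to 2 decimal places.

-2.06 in

observer A: 156.7 mm = 6.1693 in.
Difference: 6.1693 − 8.2280 = -2.06 in.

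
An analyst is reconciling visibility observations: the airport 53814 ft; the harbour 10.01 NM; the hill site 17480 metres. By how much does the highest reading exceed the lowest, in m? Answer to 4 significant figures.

2136 m

the airport: 53814 ft = 16402.51 m.
the harbour: 10.01 nmi = 18538.52 m.
Spread: 18538.52 − 16402.51 = 2136 m.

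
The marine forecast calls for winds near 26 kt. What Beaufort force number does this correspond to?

26 kt lies in the Beaufort 6 band (strong breeze, 22–27 kt).

Beaufort force 6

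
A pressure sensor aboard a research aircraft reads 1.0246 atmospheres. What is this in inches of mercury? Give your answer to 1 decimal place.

1 atm = 29.9213 inHg, so 1.0246 × 29.9213 = 30.7 inHg.

30.7 inHg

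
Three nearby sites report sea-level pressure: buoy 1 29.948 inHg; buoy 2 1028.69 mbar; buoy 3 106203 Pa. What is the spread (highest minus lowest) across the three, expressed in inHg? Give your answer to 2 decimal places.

buoy 2: 1028.69 mb = 30.3772 inHg.
buoy 3: 106203 Pa = 31.3617 inHg.
Spread: 31.3617 − 29.9480 = 1.41 inHg.

1.41 inHg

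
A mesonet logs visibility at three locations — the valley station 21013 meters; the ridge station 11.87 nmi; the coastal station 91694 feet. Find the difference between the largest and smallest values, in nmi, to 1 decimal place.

the valley station: 21013 m = 11.346 nmi.
the coastal station: 91694 ft = 15.091 nmi.
Spread: 15.091 − 11.346 = 3.7 nmi.

3.7 nmi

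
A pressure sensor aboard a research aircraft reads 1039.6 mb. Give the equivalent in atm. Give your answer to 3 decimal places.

1.026 atm

1 mb = 0.000986923 atm, so 1039.6 × 0.000986923 = 1.026 atm.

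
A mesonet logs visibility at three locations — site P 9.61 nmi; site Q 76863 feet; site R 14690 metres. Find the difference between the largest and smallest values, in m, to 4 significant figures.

8738 m

site P: 9.61 nmi = 17797.72 m.
site Q: 76863 ft = 23427.84 m.
Spread: 23427.84 − 14690.00 = 8738 m.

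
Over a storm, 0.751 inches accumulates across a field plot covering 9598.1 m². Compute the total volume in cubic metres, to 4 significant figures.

183.1 cubic metres

Depth: 0.751 in × 25.4 = 19.0754 mm.
1 mm over 1 m² is 1 L, so volume = 19.0754 × 9598.1 = 183087.6 L = 183.1 m³.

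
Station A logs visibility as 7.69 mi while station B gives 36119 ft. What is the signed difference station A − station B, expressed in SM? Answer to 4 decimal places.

0.8493 SM

station B: 36119 ft = 6.840720 SM.
Difference: 7.690000 − 6.840720 = 0.8493 SM.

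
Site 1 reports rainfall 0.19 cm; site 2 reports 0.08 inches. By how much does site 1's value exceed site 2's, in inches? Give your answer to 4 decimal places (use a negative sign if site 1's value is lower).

-0.0052 in

site 1: 0.19 cm = 0.074803 in.
Difference: 0.074803 − 0.080000 = -0.0052 in.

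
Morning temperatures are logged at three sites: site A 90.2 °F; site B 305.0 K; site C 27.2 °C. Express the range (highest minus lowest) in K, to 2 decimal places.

site A: 90.2 °F = 32.333 °C.
site B: 305.0 K = 31.850 °C.
Spread: 32.333 − 27.200 = 5.133 °C.

5.13 K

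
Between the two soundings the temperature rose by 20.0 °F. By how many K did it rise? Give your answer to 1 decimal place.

For a temperature change the 32° offset cancels: ΔK = 20.0 × 0.5556 = 11.1 K.

11.1 K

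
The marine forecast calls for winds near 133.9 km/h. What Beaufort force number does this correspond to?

Beaufort force 12

133.9 km/h = 37.2 m/s, which is Beaufort 12 (hurricane force, ≥32.7 m/s).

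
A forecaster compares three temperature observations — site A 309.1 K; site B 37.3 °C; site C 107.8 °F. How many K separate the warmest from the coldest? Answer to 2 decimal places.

6.16 K

site A: 309.1 K = 35.950 °C.
site C: 107.8 °F = 42.111 °C.
Spread: 42.111 − 35.950 = 6.161 °C.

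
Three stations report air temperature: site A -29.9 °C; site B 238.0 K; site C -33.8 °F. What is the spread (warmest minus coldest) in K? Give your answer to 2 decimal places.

site B: 238.0 K = -35.150 °C.
site C: -33.8 °F = -36.556 °C.
Spread: (-29.900) − (-36.556) = 6.656 °C.

6.66 K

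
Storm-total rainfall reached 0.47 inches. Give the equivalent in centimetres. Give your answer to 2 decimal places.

1.19 cm

1 in = 2.54 cm, so 0.47 × 2.54 = 1.19 cm.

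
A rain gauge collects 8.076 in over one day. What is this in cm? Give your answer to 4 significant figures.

1 in = 2.54 cm, so 8.076 × 2.54 = 20.51 cm.

20.51 cm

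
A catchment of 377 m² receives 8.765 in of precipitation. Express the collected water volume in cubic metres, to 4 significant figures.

83.93 cubic metres

Depth: 8.765 in × 25.4 = 222.631 mm.
1 mm over 1 m² is 1 L, so volume = 222.631 × 377 = 83931.887 L = 83.93 m³.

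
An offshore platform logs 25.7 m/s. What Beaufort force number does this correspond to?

25.7 m/s lies in the Beaufort 10 band (storm, 24.5–28.4 m/s).

Beaufort force 10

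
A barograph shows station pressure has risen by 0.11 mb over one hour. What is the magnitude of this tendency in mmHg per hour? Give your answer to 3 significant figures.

0.11 mb / 1 h × 0.750062 mmHg/mb = 0.0825 mmHg/h.

0.0825 mmHg per hour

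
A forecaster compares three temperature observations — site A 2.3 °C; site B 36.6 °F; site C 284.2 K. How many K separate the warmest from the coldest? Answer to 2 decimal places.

8.75 K

site B: 36.6 °F = 2.556 °C.
site C: 284.2 K = 11.050 °C.
Spread: 11.050 − 2.300 = 8.750 °C.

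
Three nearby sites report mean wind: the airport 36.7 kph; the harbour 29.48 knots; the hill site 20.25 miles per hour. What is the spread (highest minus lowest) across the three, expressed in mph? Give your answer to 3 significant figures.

13.7 mph

the airport: 36.7 km/h = 22.804 mph.
the harbour: 29.48 kt = 33.925 mph.
Spread: 33.925 − 20.250 = 13.7 mph.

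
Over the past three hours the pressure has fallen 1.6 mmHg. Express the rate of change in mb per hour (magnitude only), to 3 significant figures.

0.711 mb per hour

1.6 mmHg / 3 h × 1.33322 mb/mmHg = 0.711 mb/h.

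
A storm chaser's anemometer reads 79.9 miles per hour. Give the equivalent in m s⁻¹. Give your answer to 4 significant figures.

1 mph = 0.44704 m/s, so 79.9 × 0.44704 = 35.72 m/s.

35.72 m/s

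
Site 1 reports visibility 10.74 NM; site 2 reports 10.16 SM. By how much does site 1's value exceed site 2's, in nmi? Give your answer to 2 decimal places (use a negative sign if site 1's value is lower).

1.91 nmi

site 2: 10.16 SM = 8.8288 nmi.
Difference: 10.7400 − 8.8288 = 1.91 nmi.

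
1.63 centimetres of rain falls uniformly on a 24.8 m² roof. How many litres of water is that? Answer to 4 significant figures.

404.2 litres

Depth: 1.63 cm × 10 = 16.3 mm.
1 mm over 1 m² is 1 L, so volume = 16.3 × 24.8 = 404.24 L ≈ 404.2 L.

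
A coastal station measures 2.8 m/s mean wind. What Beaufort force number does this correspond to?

2.8 m/s lies in the Beaufort 2 band (light breeze, 1.6–3.3 m/s).

Beaufort force 2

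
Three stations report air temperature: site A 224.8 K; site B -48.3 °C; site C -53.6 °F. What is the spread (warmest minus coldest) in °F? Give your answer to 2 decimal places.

1.43 °F

site A: 224.8 K = -48.350 °C.
site C: -53.6 °F = -47.556 °C.
Spread: (-47.556) − (-48.350) = 0.794 °C = 1.43 °F.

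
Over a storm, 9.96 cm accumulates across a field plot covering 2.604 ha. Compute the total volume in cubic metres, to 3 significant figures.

Depth: 9.96 cm × 10 = 99.6 mm.
Area: 2.604 ha = 26040 m².
1 mm over 1 m² is 1 L, so volume = 99.6 × 26040 = 2593584 L = 2590 m³.

2590 cubic metres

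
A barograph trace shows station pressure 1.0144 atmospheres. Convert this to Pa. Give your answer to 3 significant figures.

1 atm = 101325 Pa, so 1.0144 × 101325 = 103000 Pa.

103000 Pa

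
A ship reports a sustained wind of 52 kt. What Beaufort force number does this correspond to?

Beaufort force 10

52 kt lies in the Beaufort 10 band (storm, 48–55 kt).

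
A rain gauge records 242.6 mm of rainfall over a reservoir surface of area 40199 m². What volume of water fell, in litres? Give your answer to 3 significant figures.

1 mm over 1 m² is 1 L, so volume = 242.6 × 40199 = 9752277.4 L ≈ 9750000 L.

9750000 litres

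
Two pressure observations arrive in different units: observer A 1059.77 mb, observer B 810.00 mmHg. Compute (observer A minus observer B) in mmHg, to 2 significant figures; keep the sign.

-15 mmHg

observer A: 1059.77 mb = 794.89 mmHg.
Difference: 794.89 − 810.00 = -15 mmHg.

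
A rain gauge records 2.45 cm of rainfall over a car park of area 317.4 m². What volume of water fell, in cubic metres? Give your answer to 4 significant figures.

Depth: 2.45 cm × 10 = 24.5 mm.
1 mm over 1 m² is 1 L, so volume = 24.5 × 317.4 = 7776.3 L = 7.776 m³.

7.776 cubic metres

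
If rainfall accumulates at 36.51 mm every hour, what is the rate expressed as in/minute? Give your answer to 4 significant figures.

0.02396 in/minute

36.51 mm/hour × 0.0393701 in/mm × 0.0166667 hour/minute = 0.02396 in/minute.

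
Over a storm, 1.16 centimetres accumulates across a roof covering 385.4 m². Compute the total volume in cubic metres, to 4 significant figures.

Depth: 1.16 cm × 10 = 11.6 mm.
1 mm over 1 m² is 1 L, so volume = 11.6 × 385.4 = 4470.64 L = 4.471 m³.

4.471 cubic metres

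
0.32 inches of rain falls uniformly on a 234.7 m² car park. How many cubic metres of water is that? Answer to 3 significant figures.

Depth: 0.32 in × 25.4 = 8.128 mm.
1 mm over 1 m² is 1 L, so volume = 8.128 × 234.7 = 1907.6416 L = 1.91 m³.

1.91 cubic metres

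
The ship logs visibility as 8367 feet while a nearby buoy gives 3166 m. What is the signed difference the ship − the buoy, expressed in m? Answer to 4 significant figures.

-615.7 m

the ship: 8367 ft = 2550.262 m.
Difference: 2550.262 − 3166.000 = -615.7 m.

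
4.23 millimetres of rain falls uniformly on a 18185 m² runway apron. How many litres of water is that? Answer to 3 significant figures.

76900 litres

1 mm over 1 m² is 1 L, so volume = 4.23 × 18185 = 76922.55 L ≈ 76900 L.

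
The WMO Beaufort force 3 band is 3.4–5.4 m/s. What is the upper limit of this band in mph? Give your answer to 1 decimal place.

3.4–5.4 m/s × 2.237 = 7.6–12.1 mph.

12.1 mph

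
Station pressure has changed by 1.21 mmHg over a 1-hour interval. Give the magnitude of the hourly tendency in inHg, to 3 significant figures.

1.21 mmHg / 1 h × 0.0393701 inHg/mmHg = 0.0476 inHg/h.

0.0476 inHg per hour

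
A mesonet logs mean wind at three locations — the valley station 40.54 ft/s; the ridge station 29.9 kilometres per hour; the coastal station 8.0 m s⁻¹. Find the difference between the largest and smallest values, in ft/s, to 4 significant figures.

the ridge station: 29.9 km/h = 27.2492 ft/s.
the coastal station: 8.0 m/s = 26.2467 ft/s.
Spread: 40.5400 − 26.2467 = 14.29 ft/s.

14.29 ft/s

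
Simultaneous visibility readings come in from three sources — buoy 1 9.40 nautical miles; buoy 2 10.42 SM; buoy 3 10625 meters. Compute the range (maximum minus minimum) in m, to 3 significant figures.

buoy 1: 9.40 nmi = 17408.80 m.
buoy 2: 10.42 SM = 16769.36 m.
Spread: 17408.80 − 10625.00 = 6780 m.

6780 m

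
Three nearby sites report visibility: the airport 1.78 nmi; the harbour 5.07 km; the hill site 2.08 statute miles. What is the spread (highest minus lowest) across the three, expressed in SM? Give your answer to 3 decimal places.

1.102 SM

the airport: 1.78 nmi = 2.04839 SM.
the harbour: 5.07 km = 3.15035 SM.
Spread: 3.15035 − 2.04839 = 1.102 SM.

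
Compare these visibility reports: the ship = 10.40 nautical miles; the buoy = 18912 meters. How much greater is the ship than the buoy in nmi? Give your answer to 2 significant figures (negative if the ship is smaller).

the buoy: 18912 m = 10.2117 nmi.
Difference: 10.4000 − 10.2117 = 0.19 nmi.

0.19 nmi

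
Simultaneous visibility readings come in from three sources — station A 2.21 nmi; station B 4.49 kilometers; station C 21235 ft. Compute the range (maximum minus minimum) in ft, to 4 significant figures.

station A: 2.21 nmi = 13428.22 ft.
station B: 4.49 km = 14730.97 ft.
Spread: 21235.00 − 13428.22 = 7807 ft.

7807 ft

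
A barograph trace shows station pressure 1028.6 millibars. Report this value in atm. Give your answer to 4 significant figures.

1.015 atm

1 mb = 0.000986923 atm, so 1028.6 × 0.000986923 = 1.015 atm.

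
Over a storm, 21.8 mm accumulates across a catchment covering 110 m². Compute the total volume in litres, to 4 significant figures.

1 mm over 1 m² is 1 L, so volume = 21.8 × 110 = 2398 L.

2398 litres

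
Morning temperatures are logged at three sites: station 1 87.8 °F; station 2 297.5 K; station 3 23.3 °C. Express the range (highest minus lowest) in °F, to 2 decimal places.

station 1: 87.8 °F = 31.000 °C.
station 2: 297.5 K = 24.350 °C.
Spread: 31.000 − 23.300 = 7.700 °C = 13.86 °F.

13.86 °F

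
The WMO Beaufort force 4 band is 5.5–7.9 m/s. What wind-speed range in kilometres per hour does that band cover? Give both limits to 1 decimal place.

19.8 to 28.4 km/h

5.5–7.9 m/s × 3.6 = 19.8–28.4 km/h.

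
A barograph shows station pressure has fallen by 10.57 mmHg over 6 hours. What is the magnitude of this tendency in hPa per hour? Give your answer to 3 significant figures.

2.35 hPa per hour

10.57 mmHg / 6 h × 1.33322 hPa/mmHg = 2.35 hPa/h.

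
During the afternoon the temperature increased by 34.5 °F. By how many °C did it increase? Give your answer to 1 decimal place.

19.2 °C

Converting a difference, only the 9/5 scale factor applies: Δ°C = 34.5 × 0.5556 = 19.2 °C.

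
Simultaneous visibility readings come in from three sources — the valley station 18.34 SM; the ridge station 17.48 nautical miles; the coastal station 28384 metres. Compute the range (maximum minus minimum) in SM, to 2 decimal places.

2.48 SM

the ridge station: 17.48 nmi = 20.1156 SM.
the coastal station: 28384 m = 17.6370 SM.
Spread: 20.1156 − 17.6370 = 2.48 SM.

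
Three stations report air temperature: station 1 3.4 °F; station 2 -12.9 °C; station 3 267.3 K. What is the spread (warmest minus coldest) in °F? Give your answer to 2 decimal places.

18.07 °F

station 1: 3.4 °F = -15.889 °C.
station 3: 267.3 K = -5.850 °C.
Spread: (-5.850) − (-15.889) = 10.039 °C = 18.07 °F.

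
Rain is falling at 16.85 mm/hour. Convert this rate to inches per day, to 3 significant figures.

16.85 mm/hour × 0.0393701 in/mm × 24 hour/day = 15.9 in/day.

15.9 in/day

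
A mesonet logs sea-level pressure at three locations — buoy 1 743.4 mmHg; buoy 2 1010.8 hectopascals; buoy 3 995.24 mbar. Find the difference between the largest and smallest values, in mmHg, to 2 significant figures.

buoy 2: 1010.8 hPa = 758.16 mmHg.
buoy 3: 995.24 mb = 746.49 mmHg.
Spread: 758.16 − 743.40 = 15 mmHg.

15 mmHg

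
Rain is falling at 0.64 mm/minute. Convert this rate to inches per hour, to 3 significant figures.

0.64 mm/minute × 0.0393701 in/mm × 60 minute/hour = 1.51 in/hour.

1.51 in/hour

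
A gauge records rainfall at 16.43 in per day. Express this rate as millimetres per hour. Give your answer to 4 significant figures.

16.43 in/day × 25.4 mm/in × 0.0416667 day/hour = 17.39 mm/hour.

17.39 mm/hour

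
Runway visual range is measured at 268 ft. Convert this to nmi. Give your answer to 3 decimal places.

1 ft = 0.000164579 nmi, so 268 × 0.000164579 = 0.044 nmi.

0.044 nmi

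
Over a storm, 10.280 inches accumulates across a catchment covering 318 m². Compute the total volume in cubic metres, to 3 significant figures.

83.0 cubic metres

Depth: 10.280 in × 25.4 = 261.112 mm.
1 mm over 1 m² is 1 L, so volume = 261.112 × 318 = 83033.616 L = 83.0 m³.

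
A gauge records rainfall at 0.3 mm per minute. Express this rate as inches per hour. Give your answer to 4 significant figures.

0.7087 in/hour

0.3 mm/minute × 0.0393701 in/mm × 60 minute/hour = 0.7087 in/hour.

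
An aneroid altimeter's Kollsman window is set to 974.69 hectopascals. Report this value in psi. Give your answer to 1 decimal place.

14.1 psi

1 hPa = 0.0145038 psi, so 974.69 × 0.0145038 = 14.1 psi.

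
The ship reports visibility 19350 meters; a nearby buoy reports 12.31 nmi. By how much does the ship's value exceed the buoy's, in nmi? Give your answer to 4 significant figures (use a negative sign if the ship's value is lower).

-1.862 nmi

the ship: 19350 m = 10.44816 nmi.
Difference: 10.44816 − 12.31000 = -1.862 nmi.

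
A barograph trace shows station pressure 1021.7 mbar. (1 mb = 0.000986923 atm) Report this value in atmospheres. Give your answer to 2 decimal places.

1 mb = 0.000986923 atm, so 1021.7 × 0.000986923 = 1.01 atm.

1.01 atm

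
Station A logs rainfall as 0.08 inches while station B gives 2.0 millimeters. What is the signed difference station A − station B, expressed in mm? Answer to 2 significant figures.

station A: 0.08 in = 2.03200 mm.
Difference: 2.03200 − 2.00000 = 0.032 mm.

0.032 mm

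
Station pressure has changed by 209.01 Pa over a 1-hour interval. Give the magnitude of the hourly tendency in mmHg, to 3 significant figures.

1.57 mmHg per hour

209.01 Pa / 1 h × 0.00750062 mmHg/Pa = 1.57 mmHg/h.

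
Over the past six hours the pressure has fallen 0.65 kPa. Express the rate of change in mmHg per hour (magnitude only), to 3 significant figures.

0.813 mmHg per hour

0.65 kPa / 6 h × 7.50062 mmHg/kPa = 0.813 mmHg/h.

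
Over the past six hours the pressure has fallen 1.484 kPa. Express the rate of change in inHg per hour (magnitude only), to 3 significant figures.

0.0730 inHg per hour

1.484 kPa / 6 h × 0.2953 inHg/kPa = 0.0730 inHg/h.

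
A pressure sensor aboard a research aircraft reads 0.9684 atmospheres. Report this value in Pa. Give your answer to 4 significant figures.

98120 Pa

1 atm = 101325 Pa, so 0.9684 × 101325 = 98120 Pa.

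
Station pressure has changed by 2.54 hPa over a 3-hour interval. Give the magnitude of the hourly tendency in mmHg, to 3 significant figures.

2.54 hPa / 3 h × 0.750062 mmHg/hPa = 0.635 mmHg/h.

0.635 mmHg per hour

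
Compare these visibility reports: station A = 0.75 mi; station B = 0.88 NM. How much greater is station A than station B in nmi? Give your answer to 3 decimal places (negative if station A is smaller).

station A: 0.75 SM = 0.65173 nmi.
Difference: 0.65173 − 0.88000 = -0.228 nmi.

-0.228 nmi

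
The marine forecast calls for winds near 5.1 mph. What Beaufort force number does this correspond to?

Beaufort force 2

5.1 mph = 2.3 m/s, which is Beaufort 2 (light breeze, 1.6–3.3 m/s).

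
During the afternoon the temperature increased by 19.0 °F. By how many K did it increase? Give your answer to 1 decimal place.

10.6 K

For a temperature change the 32° offset cancels: ΔK = 19.0 × 0.5556 = 10.6 K.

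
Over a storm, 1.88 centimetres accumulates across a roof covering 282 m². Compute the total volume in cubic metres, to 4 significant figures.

5.302 cubic metres

Depth: 1.88 cm × 10 = 18.8 mm.
1 mm over 1 m² is 1 L, so volume = 18.8 × 282 = 5301.6 L = 5.302 m³.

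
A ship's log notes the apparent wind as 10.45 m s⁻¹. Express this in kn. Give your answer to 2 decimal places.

20.31 kt

1 m/s = 1.94384 kt, so 10.45 × 1.94384 = 20.31 kt.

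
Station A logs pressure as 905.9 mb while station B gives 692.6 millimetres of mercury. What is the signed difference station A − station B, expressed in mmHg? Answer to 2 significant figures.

-13 mmHg

station A: 905.9 mb = 679.48 mmHg.
Difference: 679.48 − 692.60 = -13 mmHg.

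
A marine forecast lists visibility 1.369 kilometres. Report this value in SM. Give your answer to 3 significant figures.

0.851 SM

1 km = 0.621371 SM, so 1.369 × 0.621371 = 0.851 SM.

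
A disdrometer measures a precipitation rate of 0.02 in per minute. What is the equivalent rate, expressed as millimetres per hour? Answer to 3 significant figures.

30.5 mm/hour

0.02 in/minute × 25.4 mm/in × 60 minute/hour = 30.5 mm/hour.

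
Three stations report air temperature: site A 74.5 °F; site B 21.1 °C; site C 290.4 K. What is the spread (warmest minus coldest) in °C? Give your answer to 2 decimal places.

site A: 74.5 °F = 23.611 °C.
site C: 290.4 K = 17.250 °C.
Spread: 23.611 − 17.250 = 6.361 °C.

6.36 °C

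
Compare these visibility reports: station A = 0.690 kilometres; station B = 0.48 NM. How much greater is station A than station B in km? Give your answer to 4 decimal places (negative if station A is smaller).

station B: 0.48 nmi = 0.888960 km.
Difference: 0.690000 − 0.888960 = -0.1990 km.

-0.1990 km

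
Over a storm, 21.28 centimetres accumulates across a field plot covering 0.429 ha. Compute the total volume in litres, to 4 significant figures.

Depth: 21.28 cm × 10 = 212.8 mm.
Area: 0.429 ha = 4290 m².
1 mm over 1 m² is 1 L, so volume = 212.8 × 4290 = 912912 L ≈ 912900 L.

912900 litres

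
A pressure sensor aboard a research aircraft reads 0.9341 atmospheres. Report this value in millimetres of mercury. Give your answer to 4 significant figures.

709.9 mmHg

1 atm = 760 mmHg, so 0.9341 × 760 = 709.9 mmHg.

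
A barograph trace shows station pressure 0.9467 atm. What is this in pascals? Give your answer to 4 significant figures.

1 atm = 101325 Pa, so 0.9467 × 101325 = 95920 Pa.

95920 Pa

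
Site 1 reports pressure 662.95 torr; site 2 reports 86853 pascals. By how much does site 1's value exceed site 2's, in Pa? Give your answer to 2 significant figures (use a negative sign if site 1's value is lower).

site 1: 662.95 mmHg = 88386.08 Pa.
Difference: 88386.08 − 86853.00 = 1500 Pa.

1500 Pa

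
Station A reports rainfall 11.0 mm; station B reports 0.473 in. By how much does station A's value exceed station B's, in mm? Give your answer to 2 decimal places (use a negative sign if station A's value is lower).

station B: 0.473 in = 12.0142 mm.
Difference: 11.0000 − 12.0142 = -1.01 mm.

-1.01 mm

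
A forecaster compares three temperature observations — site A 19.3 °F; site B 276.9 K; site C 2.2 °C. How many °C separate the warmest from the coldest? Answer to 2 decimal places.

10.81 °C

site A: 19.3 °F = -7.056 °C.
site B: 276.9 K = 3.750 °C.
Spread: 3.750 − (-7.056) = 10.806 °C.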